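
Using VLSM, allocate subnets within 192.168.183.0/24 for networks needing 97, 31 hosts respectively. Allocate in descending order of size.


97 hosts -> /25 (126 usable): 192.168.183.0/25
31 hosts -> /26 (62 usable): 192.168.183.128/26
Allocation: 192.168.183.0/25 (97 hosts, 126 usable); 192.168.183.128/26 (31 hosts, 62 usable)


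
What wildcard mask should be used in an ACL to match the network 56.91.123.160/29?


Subnet mask: 255.255.255.248
Wildcard = 255.255.255.255 - subnet mask
255 - 255 = 0
255 - 255 = 0
255 - 255 = 0
255 - 248 = 7
Wildcard: 0.0.0.7


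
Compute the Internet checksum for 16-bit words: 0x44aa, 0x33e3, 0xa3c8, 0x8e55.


Sum all words (with carry folding):
+ 0x44aa = 0x44aa
+ 0x33e3 = 0x788d
+ 0xa3c8 = 0x1c56
+ 0x8e55 = 0xaaab
One's complement: ~0xaaab
Checksum = 0x5554


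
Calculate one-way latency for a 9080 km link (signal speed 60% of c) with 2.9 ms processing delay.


Speed = 0.6 * 3e5 km/s = 180000 km/s
Propagation delay = 9080 / 180000 = 0.0504 s = 50.4444 ms
Processing delay = 2.9 ms
Total one-way latency = 53.3444 ms


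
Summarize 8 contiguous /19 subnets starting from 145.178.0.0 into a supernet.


Original prefix: /19
Number of subnets: 8 = 2^3
New prefix = 19 - 3 = 16
Supernet: 145.178.0.0/16


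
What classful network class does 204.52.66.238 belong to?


First octet: 204
Binary: 11001100
110xxxxx -> Class C (192-223)
Class C, default mask 255.255.255.0 (/24)


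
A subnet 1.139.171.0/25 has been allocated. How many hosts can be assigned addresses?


Host bits = 32 - 25 = 7
Total addresses = 2^7 = 128
Usable = total - 2 (network and broadcast)
Usable hosts: 126


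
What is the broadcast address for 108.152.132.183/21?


Network: 108.152.128.0/21
Host bits = 11
Set all host bits to 1:
Broadcast: 108.152.135.255


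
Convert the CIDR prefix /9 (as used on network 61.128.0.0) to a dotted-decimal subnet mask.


/9 means 9 network bits, 23 host bits
Binary: 11111111100000000000000000000000
Mask: 255.128.0.0


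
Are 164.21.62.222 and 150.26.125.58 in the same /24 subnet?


Mask: 255.255.255.0
164.21.62.222 AND mask = 164.21.62.0
150.26.125.58 AND mask = 150.26.125.0
No, different subnets (164.21.62.0 vs 150.26.125.0)


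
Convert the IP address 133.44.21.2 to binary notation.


133 = 10000101
44 = 00101100
21 = 00010101
2 = 00000010
Binary: 10000101.00101100.00010101.00000010


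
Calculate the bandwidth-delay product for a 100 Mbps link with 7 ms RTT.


BDP = bandwidth * RTT
= 100 Mbps * 7 ms
= 100 * 1e6 * 7 / 1000 bits
= 700000 bits
= 87500 bytes
= 85.4492 KB
BDP = 700000 bits (87500 bytes)


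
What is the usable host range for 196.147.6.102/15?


Network: 196.146.0.0
Broadcast: 196.147.255.255
First usable = network + 1
Last usable = broadcast - 1
Range: 196.146.0.1 to 196.147.255.254


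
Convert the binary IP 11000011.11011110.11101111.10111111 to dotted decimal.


11000011 = 195
11011110 = 222
11101111 = 239
10111111 = 191
IP: 195.222.239.191


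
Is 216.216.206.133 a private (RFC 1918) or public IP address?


RFC 1918 private ranges:
  10.0.0.0/8 (10.0.0.0 - 10.255.255.255)
  172.16.0.0/12 (172.16.0.0 - 172.31.255.255)
  192.168.0.0/16 (192.168.0.0 - 192.168.255.255)
Public (not in any RFC 1918 range)


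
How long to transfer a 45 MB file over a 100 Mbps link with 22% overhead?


Effective throughput = 100 * (1 - 22/100) = 78 Mbps
File size in Mb = 45 * 8 = 360 Mb
Time = 360 / 78
Time = 4.6154 seconds


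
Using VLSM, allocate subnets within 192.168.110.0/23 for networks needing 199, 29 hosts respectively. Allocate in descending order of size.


199 hosts -> /24 (254 usable): 192.168.110.0/24
29 hosts -> /27 (30 usable): 192.168.111.0/27
Allocation: 192.168.110.0/24 (199 hosts, 254 usable); 192.168.111.0/27 (29 hosts, 30 usable)


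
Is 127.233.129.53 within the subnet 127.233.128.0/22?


Subnet network: 127.233.128.0
Test IP AND mask: 127.233.128.0
Yes, 127.233.129.53 is in 127.233.128.0/22


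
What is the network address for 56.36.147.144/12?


IP:   00111000.00100100.10010011.10010000
Mask: 11111111.11110000.00000000.00000000
AND operation:
Net:  00111000.00100000.00000000.00000000
Network: 56.32.0.0/12


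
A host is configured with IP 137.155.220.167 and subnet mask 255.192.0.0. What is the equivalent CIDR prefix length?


Binary: 11111111.11000000.00000000.00000000
Count leading 1s
Prefix: /10


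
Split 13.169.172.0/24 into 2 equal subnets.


New prefix = 24 + 1 = 25
Each subnet has 128 addresses
  13.169.172.0/25
  13.169.172.128/25
Subnets: 13.169.172.0/25, 13.169.172.128/25


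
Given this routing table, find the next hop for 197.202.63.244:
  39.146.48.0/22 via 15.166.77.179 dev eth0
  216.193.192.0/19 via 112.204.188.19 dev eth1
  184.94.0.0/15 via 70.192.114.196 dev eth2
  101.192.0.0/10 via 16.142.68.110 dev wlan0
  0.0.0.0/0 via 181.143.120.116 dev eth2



Longest prefix match for 197.202.63.244:
  /22 39.146.48.0: no
  /19 216.193.192.0: no
  /15 184.94.0.0: no
  /10 101.192.0.0: no
  /0 0.0.0.0: MATCH
Selected: next-hop 181.143.120.116 via eth2 (matched /0)


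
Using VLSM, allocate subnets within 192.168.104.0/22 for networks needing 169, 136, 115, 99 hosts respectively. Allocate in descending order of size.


169 hosts -> /24 (254 usable): 192.168.104.0/24
136 hosts -> /24 (254 usable): 192.168.105.0/24
115 hosts -> /25 (126 usable): 192.168.106.0/25
99 hosts -> /25 (126 usable): 192.168.106.128/25
Allocation: 192.168.104.0/24 (169 hosts, 254 usable); 192.168.105.0/24 (136 hosts, 254 usable); 192.168.106.0/25 (115 hosts, 126 usable); 192.168.106.128/25 (99 hosts, 126 usable)


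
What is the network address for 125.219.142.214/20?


IP:   01111101.11011011.10001110.11010110
Mask: 11111111.11111111.11110000.00000000
AND operation:
Net:  01111101.11011011.10000000.00000000
Network: 125.219.128.0/20


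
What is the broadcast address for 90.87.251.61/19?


Network: 90.87.224.0/19
Host bits = 13
Set all host bits to 1:
Broadcast: 90.87.255.255


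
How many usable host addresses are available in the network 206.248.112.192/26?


Host bits = 32 - 26 = 6
Total addresses = 2^6 = 64
Usable = total - 2 (network and broadcast)
Usable hosts: 62


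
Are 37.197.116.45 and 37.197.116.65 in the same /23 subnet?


Mask: 255.255.254.0
37.197.116.45 AND mask = 37.197.116.0
37.197.116.65 AND mask = 37.197.116.0
Yes, same subnet (37.197.116.0)


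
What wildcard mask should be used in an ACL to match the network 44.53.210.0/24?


Subnet mask: 255.255.255.0
Wildcard = 255.255.255.255 - subnet mask
255 - 255 = 0
255 - 255 = 0
255 - 255 = 0
255 - 0 = 255
Wildcard: 0.0.0.255


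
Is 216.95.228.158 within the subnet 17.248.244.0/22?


Subnet network: 17.248.244.0
Test IP AND mask: 216.95.228.0
No, 216.95.228.158 is not in 17.248.244.0/22


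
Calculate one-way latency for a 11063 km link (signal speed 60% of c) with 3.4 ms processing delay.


Speed = 0.6 * 3e5 km/s = 180000 km/s
Propagation delay = 11063 / 180000 = 0.0615 s = 61.4611 ms
Processing delay = 3.4 ms
Total one-way latency = 64.8611 ms


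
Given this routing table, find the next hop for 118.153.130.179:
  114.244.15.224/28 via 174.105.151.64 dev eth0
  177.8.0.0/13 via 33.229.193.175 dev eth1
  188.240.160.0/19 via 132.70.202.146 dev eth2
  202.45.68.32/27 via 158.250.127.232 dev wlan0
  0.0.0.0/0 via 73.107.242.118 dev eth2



Longest prefix match for 118.153.130.179:
  /28 114.244.15.224: no
  /13 177.8.0.0: no
  /19 188.240.160.0: no
  /27 202.45.68.32: no
  /0 0.0.0.0: MATCH
Selected: next-hop 73.107.242.118 via eth2 (matched /0)


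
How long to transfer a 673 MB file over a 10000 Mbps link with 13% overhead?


Effective throughput = 10000 * (1 - 13/100) = 8700 Mbps
File size in Mb = 673 * 8 = 5384 Mb
Time = 5384 / 8700
Time = 0.6189 seconds


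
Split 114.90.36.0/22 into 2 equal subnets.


New prefix = 22 + 1 = 23
Each subnet has 512 addresses
  114.90.36.0/23
  114.90.38.0/23
Subnets: 114.90.36.0/23, 114.90.38.0/23


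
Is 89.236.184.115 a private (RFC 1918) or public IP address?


RFC 1918 private ranges:
  10.0.0.0/8 (10.0.0.0 - 10.255.255.255)
  172.16.0.0/12 (172.16.0.0 - 172.31.255.255)
  192.168.0.0/16 (192.168.0.0 - 192.168.255.255)
Public (not in any RFC 1918 range)


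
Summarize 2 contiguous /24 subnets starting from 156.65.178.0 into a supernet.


Original prefix: /24
Number of subnets: 2 = 2^1
New prefix = 24 - 1 = 23
Supernet: 156.65.178.0/23


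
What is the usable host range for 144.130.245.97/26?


Network: 144.130.245.64
Broadcast: 144.130.245.127
First usable = network + 1
Last usable = broadcast - 1
Range: 144.130.245.65 to 144.130.245.126


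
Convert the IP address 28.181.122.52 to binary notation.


28 = 00011100
181 = 10110101
122 = 01111010
52 = 00110100
Binary: 00011100.10110101.01111010.00110100


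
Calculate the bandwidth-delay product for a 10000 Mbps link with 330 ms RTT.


BDP = bandwidth * RTT
= 10000 Mbps * 330 ms
= 10000 * 1e6 * 330 / 1000 bits
= 3300000000 bits
= 412500000 bytes
= 402832.0312 KB
BDP = 3300000000 bits (412500000 bytes)


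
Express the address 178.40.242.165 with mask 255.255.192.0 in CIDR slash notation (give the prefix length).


Binary: 11111111.11111111.11000000.00000000
Count leading 1s
Prefix: /18


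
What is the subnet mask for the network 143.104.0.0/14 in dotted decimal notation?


/14 means 14 network bits, 18 host bits
Binary: 11111111111111000000000000000000
Mask: 255.252.0.0


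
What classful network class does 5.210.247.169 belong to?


First octet: 5
Binary: 00000101
0xxxxxxx -> Class A (1-126)
Class A, default mask 255.0.0.0 (/8)


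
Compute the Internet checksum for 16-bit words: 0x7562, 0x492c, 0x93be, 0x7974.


Sum all words (with carry folding):
+ 0x7562 = 0x7562
+ 0x492c = 0xbe8e
+ 0x93be = 0x524d
+ 0x7974 = 0xcbc1
One's complement: ~0xcbc1
Checksum = 0x343e


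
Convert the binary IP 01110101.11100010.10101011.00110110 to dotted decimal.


01110101 = 117
11100010 = 226
10101011 = 171
00110110 = 54
IP: 117.226.171.54


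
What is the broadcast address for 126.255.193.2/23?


Network: 126.255.192.0/23
Host bits = 9
Set all host bits to 1:
Broadcast: 126.255.193.255


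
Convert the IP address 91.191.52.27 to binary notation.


91 = 01011011
191 = 10111111
52 = 00110100
27 = 00011011
Binary: 01011011.10111111.00110100.00011011


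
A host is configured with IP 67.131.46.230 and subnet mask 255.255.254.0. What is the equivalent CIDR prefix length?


Binary: 11111111.11111111.11111110.00000000
Count leading 1s
Prefix: /23


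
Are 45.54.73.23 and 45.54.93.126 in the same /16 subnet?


Mask: 255.255.0.0
45.54.73.23 AND mask = 45.54.0.0
45.54.93.126 AND mask = 45.54.0.0
Yes, same subnet (45.54.0.0)


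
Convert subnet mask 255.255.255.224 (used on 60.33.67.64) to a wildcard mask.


Subnet mask: 255.255.255.224
Wildcard = 255.255.255.255 - subnet mask
255 - 255 = 0
255 - 255 = 0
255 - 255 = 0
255 - 224 = 31
Wildcard: 0.0.0.31


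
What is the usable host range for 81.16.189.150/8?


Network: 81.0.0.0
Broadcast: 81.255.255.255
First usable = network + 1
Last usable = broadcast - 1
Range: 81.0.0.1 to 81.255.255.254


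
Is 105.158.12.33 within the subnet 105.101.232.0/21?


Subnet network: 105.101.232.0
Test IP AND mask: 105.158.8.0
No, 105.158.12.33 is not in 105.101.232.0/21


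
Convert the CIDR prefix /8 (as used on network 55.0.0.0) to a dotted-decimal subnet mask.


/8 means 8 network bits, 24 host bits
Binary: 11111111000000000000000000000000
Mask: 255.0.0.0


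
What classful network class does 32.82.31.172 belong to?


First octet: 32
Binary: 00100000
0xxxxxxx -> Class A (1-126)
Class A, default mask 255.0.0.0 (/8)


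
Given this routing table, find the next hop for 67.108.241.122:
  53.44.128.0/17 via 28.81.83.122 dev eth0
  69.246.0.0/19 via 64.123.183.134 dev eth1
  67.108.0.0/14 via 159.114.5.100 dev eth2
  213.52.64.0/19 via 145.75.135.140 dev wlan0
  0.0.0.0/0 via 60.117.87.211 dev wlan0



Longest prefix match for 67.108.241.122:
  /17 53.44.128.0: no
  /19 69.246.0.0: no
  /14 67.108.0.0: MATCH
  /19 213.52.64.0: no
  /0 0.0.0.0: MATCH
Selected: next-hop 159.114.5.100 via eth2 (matched /14)


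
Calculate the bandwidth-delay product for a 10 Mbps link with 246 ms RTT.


BDP = bandwidth * RTT
= 10 Mbps * 246 ms
= 10 * 1e6 * 246 / 1000 bits
= 2460000 bits
= 307500 bytes
= 300.293 KB
BDP = 2460000 bits (307500 bytes)


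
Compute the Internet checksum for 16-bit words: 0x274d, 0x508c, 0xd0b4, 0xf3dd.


Sum all words (with carry folding):
+ 0x274d = 0x274d
+ 0x508c = 0x77d9
+ 0xd0b4 = 0x488e
+ 0xf3dd = 0x3c6c
One's complement: ~0x3c6c
Checksum = 0xc393


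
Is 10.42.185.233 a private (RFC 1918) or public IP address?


RFC 1918 private ranges:
  10.0.0.0/8 (10.0.0.0 - 10.255.255.255)
  172.16.0.0/12 (172.16.0.0 - 172.31.255.255)
  192.168.0.0/16 (192.168.0.0 - 192.168.255.255)
Private (in 10.0.0.0/8)


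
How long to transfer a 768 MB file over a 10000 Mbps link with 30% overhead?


Effective throughput = 10000 * (1 - 30/100) = 7000 Mbps
File size in Mb = 768 * 8 = 6144 Mb
Time = 6144 / 7000
Time = 0.8777 seconds


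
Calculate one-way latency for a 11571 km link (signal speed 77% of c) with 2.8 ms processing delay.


Speed = 0.77 * 3e5 km/s = 231000 km/s
Propagation delay = 11571 / 231000 = 0.0501 s = 50.0909 ms
Processing delay = 2.8 ms
Total one-way latency = 52.8909 ms


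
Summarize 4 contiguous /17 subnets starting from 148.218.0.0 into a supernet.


Original prefix: /17
Number of subnets: 4 = 2^2
New prefix = 17 - 2 = 15
Supernet: 148.218.0.0/15


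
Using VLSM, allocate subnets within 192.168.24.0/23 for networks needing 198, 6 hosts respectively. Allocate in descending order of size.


198 hosts -> /24 (254 usable): 192.168.24.0/24
6 hosts -> /29 (6 usable): 192.168.25.0/29
Allocation: 192.168.24.0/24 (198 hosts, 254 usable); 192.168.25.0/29 (6 hosts, 6 usable)


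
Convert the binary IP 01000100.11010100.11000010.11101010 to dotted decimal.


01000100 = 68
11010100 = 212
11000010 = 194
11101010 = 234
IP: 68.212.194.234


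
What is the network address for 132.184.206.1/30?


IP:   10000100.10111000.11001110.00000001
Mask: 11111111.11111111.11111111.11111100
AND operation:
Net:  10000100.10111000.11001110.00000000
Network: 132.184.206.0/30


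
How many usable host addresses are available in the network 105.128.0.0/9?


Host bits = 32 - 9 = 23
Total addresses = 2^23 = 8388608
Usable = total - 2 (network and broadcast)
Usable hosts: 8388606


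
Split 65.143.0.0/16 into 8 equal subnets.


New prefix = 16 + 3 = 19
Each subnet has 8192 addresses
  65.143.0.0/19
  65.143.32.0/19
  65.143.64.0/19
  65.143.96.0/19
  65.143.128.0/19
  65.143.160.0/19
  65.143.192.0/19
  65.143.224.0/19
Subnets: 65.143.0.0/19, 65.143.32.0/19, 65.143.64.0/19, 65.143.96.0/19, 65.143.128.0/19, 65.143.160.0/19, 65.143.192.0/19, 65.143.224.0/19


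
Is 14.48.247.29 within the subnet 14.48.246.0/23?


Subnet network: 14.48.246.0
Test IP AND mask: 14.48.246.0
Yes, 14.48.247.29 is in 14.48.246.0/23


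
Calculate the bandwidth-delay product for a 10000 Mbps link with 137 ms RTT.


BDP = bandwidth * RTT
= 10000 Mbps * 137 ms
= 10000 * 1e6 * 137 / 1000 bits
= 1370000000 bits
= 171250000 bytes
= 167236.3281 KB
BDP = 1370000000 bits (171250000 bytes)


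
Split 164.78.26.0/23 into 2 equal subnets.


New prefix = 23 + 1 = 24
Each subnet has 256 addresses
  164.78.26.0/24
  164.78.27.0/24
Subnets: 164.78.26.0/24, 164.78.27.0/24


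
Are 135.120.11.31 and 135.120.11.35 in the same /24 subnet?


Mask: 255.255.255.0
135.120.11.31 AND mask = 135.120.11.0
135.120.11.35 AND mask = 135.120.11.0
Yes, same subnet (135.120.11.0)


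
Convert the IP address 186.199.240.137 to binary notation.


186 = 10111010
199 = 11000111
240 = 11110000
137 = 10001001
Binary: 10111010.11000111.11110000.10001001


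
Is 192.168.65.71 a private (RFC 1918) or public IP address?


RFC 1918 private ranges:
  10.0.0.0/8 (10.0.0.0 - 10.255.255.255)
  172.16.0.0/12 (172.16.0.0 - 172.31.255.255)
  192.168.0.0/16 (192.168.0.0 - 192.168.255.255)
Private (in 192.168.0.0/16)


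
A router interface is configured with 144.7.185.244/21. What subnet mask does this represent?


/21 means 21 network bits, 11 host bits
Binary: 11111111111111111111100000000000
Mask: 255.255.248.0


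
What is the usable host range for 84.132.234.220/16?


Network: 84.132.0.0
Broadcast: 84.132.255.255
First usable = network + 1
Last usable = broadcast - 1
Range: 84.132.0.1 to 84.132.255.254


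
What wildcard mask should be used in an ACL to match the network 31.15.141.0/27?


Subnet mask: 255.255.255.224
Wildcard = 255.255.255.255 - subnet mask
255 - 255 = 0
255 - 255 = 0
255 - 255 = 0
255 - 224 = 31
Wildcard: 0.0.0.31


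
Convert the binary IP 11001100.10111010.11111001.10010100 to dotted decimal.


11001100 = 204
10111010 = 186
11111001 = 249
10010100 = 148
IP: 204.186.249.148


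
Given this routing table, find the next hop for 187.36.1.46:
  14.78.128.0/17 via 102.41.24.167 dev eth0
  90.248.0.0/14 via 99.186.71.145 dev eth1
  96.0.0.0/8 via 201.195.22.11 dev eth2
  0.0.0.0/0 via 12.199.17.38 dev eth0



Longest prefix match for 187.36.1.46:
  /17 14.78.128.0: no
  /14 90.248.0.0: no
  /8 96.0.0.0: no
  /0 0.0.0.0: MATCH
Selected: next-hop 12.199.17.38 via eth0 (matched /0)


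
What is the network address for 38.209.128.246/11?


IP:   00100110.11010001.10000000.11110110
Mask: 11111111.11100000.00000000.00000000
AND operation:
Net:  00100110.11000000.00000000.00000000
Network: 38.192.0.0/11


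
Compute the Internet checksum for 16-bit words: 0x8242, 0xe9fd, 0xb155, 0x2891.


Sum all words (with carry folding):
+ 0x8242 = 0x8242
+ 0xe9fd = 0x6c40
+ 0xb155 = 0x1d96
+ 0x2891 = 0x4627
One's complement: ~0x4627
Checksum = 0xb9d8


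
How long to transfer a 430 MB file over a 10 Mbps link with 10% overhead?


Effective throughput = 10 * (1 - 10/100) = 9 Mbps
File size in Mb = 430 * 8 = 3440 Mb
Time = 3440 / 9
Time = 382.2222 seconds


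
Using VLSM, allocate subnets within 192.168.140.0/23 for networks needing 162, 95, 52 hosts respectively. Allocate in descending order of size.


162 hosts -> /24 (254 usable): 192.168.140.0/24
95 hosts -> /25 (126 usable): 192.168.141.0/25
52 hosts -> /26 (62 usable): 192.168.141.128/26
Allocation: 192.168.140.0/24 (162 hosts, 254 usable); 192.168.141.0/25 (95 hosts, 126 usable); 192.168.141.128/26 (52 hosts, 62 usable)


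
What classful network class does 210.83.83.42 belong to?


First octet: 210
Binary: 11010010
110xxxxx -> Class C (192-223)
Class C, default mask 255.255.255.0 (/24)


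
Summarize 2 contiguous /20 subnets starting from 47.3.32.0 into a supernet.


Original prefix: /20
Number of subnets: 2 = 2^1
New prefix = 20 - 1 = 19
Supernet: 47.3.32.0/19


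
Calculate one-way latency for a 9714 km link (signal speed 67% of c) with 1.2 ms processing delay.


Speed = 0.67 * 3e5 km/s = 201000 km/s
Propagation delay = 9714 / 201000 = 0.0483 s = 48.3284 ms
Processing delay = 1.2 ms
Total one-way latency = 49.5284 ms


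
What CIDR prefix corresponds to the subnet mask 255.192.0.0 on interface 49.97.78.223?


Binary: 11111111.11000000.00000000.00000000
Count leading 1s
Prefix: /10


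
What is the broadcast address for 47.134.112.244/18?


Network: 47.134.64.0/18
Host bits = 14
Set all host bits to 1:
Broadcast: 47.134.127.255


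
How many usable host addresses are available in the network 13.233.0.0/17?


Host bits = 32 - 17 = 15
Total addresses = 2^15 = 32768
Usable = total - 2 (network and broadcast)
Usable hosts: 32766


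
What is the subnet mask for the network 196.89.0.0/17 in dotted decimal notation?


/17 means 17 network bits, 15 host bits
Binary: 11111111111111111000000000000000
Mask: 255.255.128.0


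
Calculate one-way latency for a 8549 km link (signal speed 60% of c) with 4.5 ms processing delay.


Speed = 0.6 * 3e5 km/s = 180000 km/s
Propagation delay = 8549 / 180000 = 0.0475 s = 47.4944 ms
Processing delay = 4.5 ms
Total one-way latency = 51.9944 ms


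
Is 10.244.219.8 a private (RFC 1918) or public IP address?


RFC 1918 private ranges:
  10.0.0.0/8 (10.0.0.0 - 10.255.255.255)
  172.16.0.0/12 (172.16.0.0 - 172.31.255.255)
  192.168.0.0/16 (192.168.0.0 - 192.168.255.255)
Private (in 10.0.0.0/8)


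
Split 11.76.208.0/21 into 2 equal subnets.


New prefix = 21 + 1 = 22
Each subnet has 1024 addresses
  11.76.208.0/22
  11.76.212.0/22
Subnets: 11.76.208.0/22, 11.76.212.0/22


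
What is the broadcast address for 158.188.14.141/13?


Network: 158.184.0.0/13
Host bits = 19
Set all host bits to 1:
Broadcast: 158.191.255.255


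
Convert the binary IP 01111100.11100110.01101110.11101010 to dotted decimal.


01111100 = 124
11100110 = 230
01101110 = 110
11101010 = 234
IP: 124.230.110.234


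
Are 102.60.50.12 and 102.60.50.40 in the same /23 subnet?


Mask: 255.255.254.0
102.60.50.12 AND mask = 102.60.50.0
102.60.50.40 AND mask = 102.60.50.0
Yes, same subnet (102.60.50.0)


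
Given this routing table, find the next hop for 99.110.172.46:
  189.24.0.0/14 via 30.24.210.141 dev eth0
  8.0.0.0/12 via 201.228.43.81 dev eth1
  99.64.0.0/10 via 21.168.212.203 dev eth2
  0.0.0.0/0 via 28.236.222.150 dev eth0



Longest prefix match for 99.110.172.46:
  /14 189.24.0.0: no
  /12 8.0.0.0: no
  /10 99.64.0.0: MATCH
  /0 0.0.0.0: MATCH
Selected: next-hop 21.168.212.203 via eth2 (matched /10)


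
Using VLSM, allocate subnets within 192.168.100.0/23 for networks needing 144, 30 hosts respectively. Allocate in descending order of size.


144 hosts -> /24 (254 usable): 192.168.100.0/24
30 hosts -> /27 (30 usable): 192.168.101.0/27
Allocation: 192.168.100.0/24 (144 hosts, 254 usable); 192.168.101.0/27 (30 hosts, 30 usable)


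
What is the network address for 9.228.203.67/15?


IP:   00001001.11100100.11001011.01000011
Mask: 11111111.11111110.00000000.00000000
AND operation:
Net:  00001001.11100100.00000000.00000000
Network: 9.228.0.0/15


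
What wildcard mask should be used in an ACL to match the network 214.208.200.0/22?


Subnet mask: 255.255.252.0
Wildcard = 255.255.255.255 - subnet mask
255 - 255 = 0
255 - 255 = 0
255 - 252 = 3
255 - 0 = 255
Wildcard: 0.0.3.255


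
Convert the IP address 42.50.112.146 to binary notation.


42 = 00101010
50 = 00110010
112 = 01110000
146 = 10010010
Binary: 00101010.00110010.01110000.10010010


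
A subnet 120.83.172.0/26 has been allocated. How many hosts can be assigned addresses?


Host bits = 32 - 26 = 6
Total addresses = 2^6 = 64
Usable = total - 2 (network and broadcast)
Usable hosts: 62


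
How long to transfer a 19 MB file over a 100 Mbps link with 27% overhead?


Effective throughput = 100 * (1 - 27/100) = 73 Mbps
File size in Mb = 19 * 8 = 152 Mb
Time = 152 / 73
Time = 2.0822 seconds


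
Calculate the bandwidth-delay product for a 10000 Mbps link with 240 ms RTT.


BDP = bandwidth * RTT
= 10000 Mbps * 240 ms
= 10000 * 1e6 * 240 / 1000 bits
= 2400000000 bits
= 300000000 bytes
= 292968.75 KB
BDP = 2400000000 bits (300000000 bytes)


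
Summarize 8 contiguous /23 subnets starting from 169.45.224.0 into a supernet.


Original prefix: /23
Number of subnets: 8 = 2^3
New prefix = 23 - 3 = 20
Supernet: 169.45.224.0/20


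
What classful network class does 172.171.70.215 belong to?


First octet: 172
Binary: 10101100
10xxxxxx -> Class B (128-191)
Class B, default mask 255.255.0.0 (/16)


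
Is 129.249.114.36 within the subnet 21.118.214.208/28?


Subnet network: 21.118.214.208
Test IP AND mask: 129.249.114.32
No, 129.249.114.36 is not in 21.118.214.208/28


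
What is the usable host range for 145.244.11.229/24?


Network: 145.244.11.0
Broadcast: 145.244.11.255
First usable = network + 1
Last usable = broadcast - 1
Range: 145.244.11.1 to 145.244.11.254


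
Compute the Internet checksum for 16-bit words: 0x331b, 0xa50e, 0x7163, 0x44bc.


Sum all words (with carry folding):
+ 0x331b = 0x331b
+ 0xa50e = 0xd829
+ 0x7163 = 0x498d
+ 0x44bc = 0x8e49
One's complement: ~0x8e49
Checksum = 0x71b6


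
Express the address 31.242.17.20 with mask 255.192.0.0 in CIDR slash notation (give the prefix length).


Binary: 11111111.11000000.00000000.00000000
Count leading 1s
Prefix: /10


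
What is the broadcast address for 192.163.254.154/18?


Network: 192.163.192.0/18
Host bits = 14
Set all host bits to 1:
Broadcast: 192.163.255.255


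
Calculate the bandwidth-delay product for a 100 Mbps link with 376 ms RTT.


BDP = bandwidth * RTT
= 100 Mbps * 376 ms
= 100 * 1e6 * 376 / 1000 bits
= 37600000 bits
= 4700000 bytes
= 4589.8438 KB
BDP = 37600000 bits (4700000 bytes)


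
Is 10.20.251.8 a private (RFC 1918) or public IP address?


RFC 1918 private ranges:
  10.0.0.0/8 (10.0.0.0 - 10.255.255.255)
  172.16.0.0/12 (172.16.0.0 - 172.31.255.255)
  192.168.0.0/16 (192.168.0.0 - 192.168.255.255)
Private (in 10.0.0.0/8)


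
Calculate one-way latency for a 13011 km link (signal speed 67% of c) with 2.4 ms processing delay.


Speed = 0.67 * 3e5 km/s = 201000 km/s
Propagation delay = 13011 / 201000 = 0.0647 s = 64.7313 ms
Processing delay = 2.4 ms
Total one-way latency = 67.1313 ms


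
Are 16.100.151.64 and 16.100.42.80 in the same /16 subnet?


Mask: 255.255.0.0
16.100.151.64 AND mask = 16.100.0.0
16.100.42.80 AND mask = 16.100.0.0
Yes, same subnet (16.100.0.0)


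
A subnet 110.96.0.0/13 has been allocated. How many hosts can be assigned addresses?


Host bits = 32 - 13 = 19
Total addresses = 2^19 = 524288
Usable = total - 2 (network and broadcast)
Usable hosts: 524286


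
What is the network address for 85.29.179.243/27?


IP:   01010101.00011101.10110011.11110011
Mask: 11111111.11111111.11111111.11100000
AND operation:
Net:  01010101.00011101.10110011.11100000
Network: 85.29.179.224/27


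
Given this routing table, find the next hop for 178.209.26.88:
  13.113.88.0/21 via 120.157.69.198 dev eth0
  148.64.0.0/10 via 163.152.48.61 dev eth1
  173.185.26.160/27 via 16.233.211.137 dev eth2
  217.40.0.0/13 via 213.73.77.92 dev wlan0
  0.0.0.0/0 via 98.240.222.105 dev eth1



Longest prefix match for 178.209.26.88:
  /21 13.113.88.0: no
  /10 148.64.0.0: no
  /27 173.185.26.160: no
  /13 217.40.0.0: no
  /0 0.0.0.0: MATCH
Selected: next-hop 98.240.222.105 via eth1 (matched /0)


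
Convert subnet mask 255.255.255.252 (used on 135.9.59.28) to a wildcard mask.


Subnet mask: 255.255.255.252
Wildcard = 255.255.255.255 - subnet mask
255 - 255 = 0
255 - 255 = 0
255 - 255 = 0
255 - 252 = 3
Wildcard: 0.0.0.3


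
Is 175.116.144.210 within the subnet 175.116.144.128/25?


Subnet network: 175.116.144.128
Test IP AND mask: 175.116.144.128
Yes, 175.116.144.210 is in 175.116.144.128/25


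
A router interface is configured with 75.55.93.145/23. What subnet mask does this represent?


/23 means 23 network bits, 9 host bits
Binary: 11111111111111111111111000000000
Mask: 255.255.254.0


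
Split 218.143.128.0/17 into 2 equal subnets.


New prefix = 17 + 1 = 18
Each subnet has 16384 addresses
  218.143.128.0/18
  218.143.192.0/18
Subnets: 218.143.128.0/18, 218.143.192.0/18


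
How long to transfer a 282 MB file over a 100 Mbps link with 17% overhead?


Effective throughput = 100 * (1 - 17/100) = 83 Mbps
File size in Mb = 282 * 8 = 2256 Mb
Time = 2256 / 83
Time = 27.1807 seconds


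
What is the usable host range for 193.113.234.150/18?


Network: 193.113.192.0
Broadcast: 193.113.255.255
First usable = network + 1
Last usable = broadcast - 1
Range: 193.113.192.1 to 193.113.255.254


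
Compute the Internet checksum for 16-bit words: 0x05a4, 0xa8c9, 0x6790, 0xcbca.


Sum all words (with carry folding):
+ 0x05a4 = 0x05a4
+ 0xa8c9 = 0xae6d
+ 0x6790 = 0x15fe
+ 0xcbca = 0xe1c8
One's complement: ~0xe1c8
Checksum = 0x1e37


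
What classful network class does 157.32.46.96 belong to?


First octet: 157
Binary: 10011101
10xxxxxx -> Class B (128-191)
Class B, default mask 255.255.0.0 (/16)


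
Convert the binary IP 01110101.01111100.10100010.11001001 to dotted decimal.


01110101 = 117
01111100 = 124
10100010 = 162
11001001 = 201
IP: 117.124.162.201


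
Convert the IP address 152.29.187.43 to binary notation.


152 = 10011000
29 = 00011101
187 = 10111011
43 = 00101011
Binary: 10011000.00011101.10111011.00101011


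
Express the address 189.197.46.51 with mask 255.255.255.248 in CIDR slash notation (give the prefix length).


Binary: 11111111.11111111.11111111.11111000
Count leading 1s
Prefix: /29


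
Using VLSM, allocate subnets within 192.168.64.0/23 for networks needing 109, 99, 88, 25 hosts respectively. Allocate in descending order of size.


109 hosts -> /25 (126 usable): 192.168.64.0/25
99 hosts -> /25 (126 usable): 192.168.64.128/25
88 hosts -> /25 (126 usable): 192.168.65.0/25
25 hosts -> /27 (30 usable): 192.168.65.128/27
Allocation: 192.168.64.0/25 (109 hosts, 126 usable); 192.168.64.128/25 (99 hosts, 126 usable); 192.168.65.0/25 (88 hosts, 126 usable); 192.168.65.128/27 (25 hosts, 30 usable)


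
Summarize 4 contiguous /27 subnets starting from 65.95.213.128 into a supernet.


Original prefix: /27
Number of subnets: 4 = 2^2
New prefix = 27 - 2 = 25
Supernet: 65.95.213.128/25


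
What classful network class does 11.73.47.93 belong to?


First octet: 11
Binary: 00001011
0xxxxxxx -> Class A (1-126)
Class A, default mask 255.0.0.0 (/8)


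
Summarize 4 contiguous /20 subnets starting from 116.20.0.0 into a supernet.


Original prefix: /20
Number of subnets: 4 = 2^2
New prefix = 20 - 2 = 18
Supernet: 116.20.0.0/18


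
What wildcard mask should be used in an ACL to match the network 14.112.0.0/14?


Subnet mask: 255.252.0.0
Wildcard = 255.255.255.255 - subnet mask
255 - 255 = 0
255 - 252 = 3
255 - 0 = 255
255 - 0 = 255
Wildcard: 0.3.255.255


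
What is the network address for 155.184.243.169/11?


IP:   10011011.10111000.11110011.10101001
Mask: 11111111.11100000.00000000.00000000
AND operation:
Net:  10011011.10100000.00000000.00000000
Network: 155.160.0.0/11


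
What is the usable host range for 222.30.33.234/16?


Network: 222.30.0.0
Broadcast: 222.30.255.255
First usable = network + 1
Last usable = broadcast - 1
Range: 222.30.0.1 to 222.30.255.254


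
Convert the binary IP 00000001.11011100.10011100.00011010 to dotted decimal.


00000001 = 1
11011100 = 220
10011100 = 156
00011010 = 26
IP: 1.220.156.26


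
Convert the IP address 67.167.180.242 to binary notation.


67 = 01000011
167 = 10100111
180 = 10110100
242 = 11110010
Binary: 01000011.10100111.10110100.11110010


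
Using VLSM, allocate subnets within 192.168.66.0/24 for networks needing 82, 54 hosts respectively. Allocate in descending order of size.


82 hosts -> /25 (126 usable): 192.168.66.0/25
54 hosts -> /26 (62 usable): 192.168.66.128/26
Allocation: 192.168.66.0/25 (82 hosts, 126 usable); 192.168.66.128/26 (54 hosts, 62 usable)


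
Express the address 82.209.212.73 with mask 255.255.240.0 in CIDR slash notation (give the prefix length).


Binary: 11111111.11111111.11110000.00000000
Count leading 1s
Prefix: /20


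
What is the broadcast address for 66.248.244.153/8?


Network: 66.0.0.0/8
Host bits = 24
Set all host bits to 1:
Broadcast: 66.255.255.255


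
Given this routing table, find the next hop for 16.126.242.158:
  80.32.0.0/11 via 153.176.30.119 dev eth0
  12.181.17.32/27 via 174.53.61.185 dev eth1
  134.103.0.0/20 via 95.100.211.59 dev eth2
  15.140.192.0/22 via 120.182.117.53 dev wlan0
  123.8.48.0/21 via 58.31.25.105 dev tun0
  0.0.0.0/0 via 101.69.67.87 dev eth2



Longest prefix match for 16.126.242.158:
  /11 80.32.0.0: no
  /27 12.181.17.32: no
  /20 134.103.0.0: no
  /22 15.140.192.0: no
  /21 123.8.48.0: no
  /0 0.0.0.0: MATCH
Selected: next-hop 101.69.67.87 via eth2 (matched /0)


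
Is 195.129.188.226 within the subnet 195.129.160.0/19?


Subnet network: 195.129.160.0
Test IP AND mask: 195.129.160.0
Yes, 195.129.188.226 is in 195.129.160.0/19


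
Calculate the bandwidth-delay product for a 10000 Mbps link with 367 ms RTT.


BDP = bandwidth * RTT
= 10000 Mbps * 367 ms
= 10000 * 1e6 * 367 / 1000 bits
= 3670000000 bits
= 458750000 bytes
= 447998.0469 KB
BDP = 3670000000 bits (458750000 bytes)


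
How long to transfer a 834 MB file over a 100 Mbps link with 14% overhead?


Effective throughput = 100 * (1 - 14/100) = 86 Mbps
File size in Mb = 834 * 8 = 6672 Mb
Time = 6672 / 86
Time = 77.5814 seconds


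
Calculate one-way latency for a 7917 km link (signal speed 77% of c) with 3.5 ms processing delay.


Speed = 0.77 * 3e5 km/s = 231000 km/s
Propagation delay = 7917 / 231000 = 0.0343 s = 34.2727 ms
Processing delay = 3.5 ms
Total one-way latency = 37.7727 ms


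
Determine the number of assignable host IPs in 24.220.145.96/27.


Host bits = 32 - 27 = 5
Total addresses = 2^5 = 32
Usable = total - 2 (network and broadcast)
Usable hosts: 30


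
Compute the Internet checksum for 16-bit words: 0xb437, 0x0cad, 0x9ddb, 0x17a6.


Sum all words (with carry folding):
+ 0xb437 = 0xb437
+ 0x0cad = 0xc0e4
+ 0x9ddb = 0x5ec0
+ 0x17a6 = 0x7666
One's complement: ~0x7666
Checksum = 0x8999


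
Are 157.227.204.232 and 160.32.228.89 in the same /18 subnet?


Mask: 255.255.192.0
157.227.204.232 AND mask = 157.227.192.0
160.32.228.89 AND mask = 160.32.192.0
No, different subnets (157.227.192.0 vs 160.32.192.0)


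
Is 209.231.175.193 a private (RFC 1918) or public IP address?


RFC 1918 private ranges:
  10.0.0.0/8 (10.0.0.0 - 10.255.255.255)
  172.16.0.0/12 (172.16.0.0 - 172.31.255.255)
  192.168.0.0/16 (192.168.0.0 - 192.168.255.255)
Public (not in any RFC 1918 range)


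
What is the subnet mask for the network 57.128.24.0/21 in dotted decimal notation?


/21 means 21 network bits, 11 host bits
Binary: 11111111111111111111100000000000
Mask: 255.255.248.0


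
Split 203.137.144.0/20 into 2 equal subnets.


New prefix = 20 + 1 = 21
Each subnet has 2048 addresses
  203.137.144.0/21
  203.137.152.0/21
Subnets: 203.137.144.0/21, 203.137.152.0/21


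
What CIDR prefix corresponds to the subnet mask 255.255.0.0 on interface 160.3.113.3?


Binary: 11111111.11111111.00000000.00000000
Count leading 1s
Prefix: /16


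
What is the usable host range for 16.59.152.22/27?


Network: 16.59.152.0
Broadcast: 16.59.152.31
First usable = network + 1
Last usable = broadcast - 1
Range: 16.59.152.1 to 16.59.152.30


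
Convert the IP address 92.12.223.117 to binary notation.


92 = 01011100
12 = 00001100
223 = 11011111
117 = 01110101
Binary: 01011100.00001100.11011111.01110101


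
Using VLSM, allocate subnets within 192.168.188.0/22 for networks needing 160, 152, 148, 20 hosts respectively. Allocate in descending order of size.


160 hosts -> /24 (254 usable): 192.168.188.0/24
152 hosts -> /24 (254 usable): 192.168.189.0/24
148 hosts -> /24 (254 usable): 192.168.190.0/24
20 hosts -> /27 (30 usable): 192.168.191.0/27
Allocation: 192.168.188.0/24 (160 hosts, 254 usable); 192.168.189.0/24 (152 hosts, 254 usable); 192.168.190.0/24 (148 hosts, 254 usable); 192.168.191.0/27 (20 hosts, 30 usable)


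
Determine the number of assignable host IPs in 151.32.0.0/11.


Host bits = 32 - 11 = 21
Total addresses = 2^21 = 2097152
Usable = total - 2 (network and broadcast)
Usable hosts: 2097150


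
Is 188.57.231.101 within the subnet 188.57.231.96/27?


Subnet network: 188.57.231.96
Test IP AND mask: 188.57.231.96
Yes, 188.57.231.101 is in 188.57.231.96/27


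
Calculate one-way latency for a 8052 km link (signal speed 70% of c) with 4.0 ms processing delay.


Speed = 0.7 * 3e5 km/s = 210000 km/s
Propagation delay = 8052 / 210000 = 0.0383 s = 38.3429 ms
Processing delay = 4.0 ms
Total one-way latency = 42.3429 ms


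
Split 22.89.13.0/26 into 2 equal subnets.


New prefix = 26 + 1 = 27
Each subnet has 32 addresses
  22.89.13.0/27
  22.89.13.32/27
Subnets: 22.89.13.0/27, 22.89.13.32/27


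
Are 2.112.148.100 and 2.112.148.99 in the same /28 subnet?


Mask: 255.255.255.240
2.112.148.100 AND mask = 2.112.148.96
2.112.148.99 AND mask = 2.112.148.96
Yes, same subnet (2.112.148.96)


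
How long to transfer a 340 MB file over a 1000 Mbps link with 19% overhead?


Effective throughput = 1000 * (1 - 19/100) = 810 Mbps
File size in Mb = 340 * 8 = 2720 Mb
Time = 2720 / 810
Time = 3.358 seconds


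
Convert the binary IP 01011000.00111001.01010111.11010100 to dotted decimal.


01011000 = 88
00111001 = 57
01010111 = 87
11010100 = 212
IP: 88.57.87.212


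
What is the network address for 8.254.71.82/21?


IP:   00001000.11111110.01000111.01010010
Mask: 11111111.11111111.11111000.00000000
AND operation:
Net:  00001000.11111110.01000000.00000000
Network: 8.254.64.0/21


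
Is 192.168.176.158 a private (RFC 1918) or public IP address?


RFC 1918 private ranges:
  10.0.0.0/8 (10.0.0.0 - 10.255.255.255)
  172.16.0.0/12 (172.16.0.0 - 172.31.255.255)
  192.168.0.0/16 (192.168.0.0 - 192.168.255.255)
Private (in 192.168.0.0/16)


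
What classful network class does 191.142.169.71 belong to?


First octet: 191
Binary: 10111111
10xxxxxx -> Class B (128-191)
Class B, default mask 255.255.0.0 (/16)


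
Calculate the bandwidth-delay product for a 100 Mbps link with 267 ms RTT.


BDP = bandwidth * RTT
= 100 Mbps * 267 ms
= 100 * 1e6 * 267 / 1000 bits
= 26700000 bits
= 3337500 bytes
= 3259.2773 KB
BDP = 26700000 bits (3337500 bytes)


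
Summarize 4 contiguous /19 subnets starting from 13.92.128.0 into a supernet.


Original prefix: /19
Number of subnets: 4 = 2^2
New prefix = 19 - 2 = 17
Supernet: 13.92.128.0/17


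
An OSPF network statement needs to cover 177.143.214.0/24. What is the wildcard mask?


Subnet mask: 255.255.255.0
Wildcard = 255.255.255.255 - subnet mask
255 - 255 = 0
255 - 255 = 0
255 - 255 = 0
255 - 0 = 255
Wildcard: 0.0.0.255


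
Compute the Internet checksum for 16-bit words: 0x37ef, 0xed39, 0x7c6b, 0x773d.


Sum all words (with carry folding):
+ 0x37ef = 0x37ef
+ 0xed39 = 0x2529
+ 0x7c6b = 0xa194
+ 0x773d = 0x18d2
One's complement: ~0x18d2
Checksum = 0xe72d


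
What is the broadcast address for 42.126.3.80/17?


Network: 42.126.0.0/17
Host bits = 15
Set all host bits to 1:
Broadcast: 42.126.127.255


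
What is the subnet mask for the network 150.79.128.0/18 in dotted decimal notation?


/18 means 18 network bits, 14 host bits
Binary: 11111111111111111100000000000000
Mask: 255.255.192.0


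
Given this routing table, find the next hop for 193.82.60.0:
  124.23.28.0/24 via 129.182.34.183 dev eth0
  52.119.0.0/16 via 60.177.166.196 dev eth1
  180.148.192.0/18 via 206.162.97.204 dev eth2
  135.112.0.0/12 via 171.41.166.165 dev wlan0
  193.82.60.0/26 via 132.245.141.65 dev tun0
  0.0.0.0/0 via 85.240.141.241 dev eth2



Longest prefix match for 193.82.60.0:
  /24 124.23.28.0: no
  /16 52.119.0.0: no
  /18 180.148.192.0: no
  /12 135.112.0.0: no
  /26 193.82.60.0: MATCH
  /0 0.0.0.0: MATCH
Selected: next-hop 132.245.141.65 via tun0 (matched /26)


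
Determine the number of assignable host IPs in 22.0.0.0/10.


Host bits = 32 - 10 = 22
Total addresses = 2^22 = 4194304
Usable = total - 2 (network and broadcast)
Usable hosts: 4194302


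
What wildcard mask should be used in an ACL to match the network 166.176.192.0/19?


Subnet mask: 255.255.224.0
Wildcard = 255.255.255.255 - subnet mask
255 - 255 = 0
255 - 255 = 0
255 - 224 = 31
255 - 0 = 255
Wildcard: 0.0.31.255
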